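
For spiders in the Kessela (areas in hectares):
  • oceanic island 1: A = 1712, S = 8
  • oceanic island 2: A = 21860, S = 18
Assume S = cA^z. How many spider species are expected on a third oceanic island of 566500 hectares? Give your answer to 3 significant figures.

50.7

z = ln(18/8) / ln(21860/1712) = 0.8109 / 2.5470 = 0.3184
c = 8 / 1712^0.3184 = 8 / 10.7 = 0.7475
S₃ = 0.7475 × 566500^0.3184 = 0.7475 × 67.88 ≈ 50.74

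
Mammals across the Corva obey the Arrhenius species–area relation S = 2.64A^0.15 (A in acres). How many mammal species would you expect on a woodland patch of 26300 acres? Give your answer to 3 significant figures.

12.2

S = 2.64 × 26300^0.15 = 2.64 × 4.602 ≈ 12.15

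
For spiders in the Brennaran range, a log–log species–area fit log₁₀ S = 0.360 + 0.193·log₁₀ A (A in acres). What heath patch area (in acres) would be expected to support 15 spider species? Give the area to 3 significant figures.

15 = 2.291 × A^0.193  ⇒  A^0.193 = 15/2.291 = 6.548
ln A = ln(6.548) / 0.193 = 1.8791 / 0.193 = 9.7364
A = e^9.7364 ≈ 16922 acres

16900 acres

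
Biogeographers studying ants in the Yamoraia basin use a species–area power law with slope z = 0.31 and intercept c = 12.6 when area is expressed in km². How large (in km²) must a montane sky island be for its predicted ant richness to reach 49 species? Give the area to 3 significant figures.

79.9 km²

49 = 12.6 × A^0.31  ⇒  A^0.31 = 49/12.6 = 3.889
ln A = ln(3.889) / 0.31 = 1.3581 / 0.31 = 4.3810
A = e^4.3810 ≈ 79.92 km²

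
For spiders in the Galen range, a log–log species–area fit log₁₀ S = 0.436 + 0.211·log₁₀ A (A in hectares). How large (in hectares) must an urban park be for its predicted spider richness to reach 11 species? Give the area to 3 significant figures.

740 hectares

11 = 2.729 × A^0.211  ⇒  A^0.211 = 11/2.729 = 4.031
ln A = ln(4.031) / 0.211 = 1.3940 / 0.211 = 6.6065
A = e^6.6065 ≈ 739.9 hectares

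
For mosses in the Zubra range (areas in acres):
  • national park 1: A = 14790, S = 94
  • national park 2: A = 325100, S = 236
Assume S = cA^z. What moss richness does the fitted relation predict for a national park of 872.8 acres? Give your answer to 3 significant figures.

z = ln(236/94) / ln(325100/14790) = 0.9205 / 3.0902 = 0.2979
c = 94 / 14790^0.2979 = 94 / 17.47 = 5.382
S₃ = 5.382 × 872.8^0.2979 = 5.382 × 7.517 ≈ 40.46

40.5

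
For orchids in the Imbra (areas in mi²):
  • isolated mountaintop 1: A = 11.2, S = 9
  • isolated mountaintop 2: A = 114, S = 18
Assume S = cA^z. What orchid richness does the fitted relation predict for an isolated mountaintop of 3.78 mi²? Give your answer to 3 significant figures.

6.51

z = ln(18/9) / ln(114/11.2) = 0.6931 / 2.3203 = 0.2987
c = 9 / 11.2^0.2987 = 9 / 2.058 = 4.373
S₃ = 4.373 × 3.78^0.2987 = 4.373 × 1.488 ≈ 6.506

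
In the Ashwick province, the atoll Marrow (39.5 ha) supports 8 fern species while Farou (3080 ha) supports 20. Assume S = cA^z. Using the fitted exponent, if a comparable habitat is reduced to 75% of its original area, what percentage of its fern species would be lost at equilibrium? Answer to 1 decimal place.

5.9%

z = ln(20/8) / ln(3080/39.5) = 0.9163 / 4.3564 = 0.2103
S_new/S_old = (A_new/A_old)^z = 0.75^0.2103 = exp(0.2103 × -0.2877) = 0.9413
Fraction lost = 1 − 0.9413 = 0.05871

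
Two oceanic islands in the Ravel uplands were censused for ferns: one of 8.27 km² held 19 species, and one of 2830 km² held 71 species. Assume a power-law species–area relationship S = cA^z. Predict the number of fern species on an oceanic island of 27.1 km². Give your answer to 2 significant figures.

25

z = ln(71/19) / ln(2830/8.27) = 1.3182 / 5.8354 = 0.2259
c = 19 / 8.27^0.2259 = 19 / 1.612 = 11.79
S₃ = 11.79 × 27.1^0.2259 = 11.79 × 2.107 ≈ 24.84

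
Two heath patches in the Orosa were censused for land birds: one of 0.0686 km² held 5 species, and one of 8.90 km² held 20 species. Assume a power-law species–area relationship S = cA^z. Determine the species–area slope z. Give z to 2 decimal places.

Taking logs: ln S = ln c + z ln A, so z = (ln S₂ − ln S₁)/(ln A₂ − ln A₁).
z = ln(20/5) / ln(8.9/0.0686) = ln(4) / ln(129.7) = 1.3863 / 4.8655 = 0.2849

0.28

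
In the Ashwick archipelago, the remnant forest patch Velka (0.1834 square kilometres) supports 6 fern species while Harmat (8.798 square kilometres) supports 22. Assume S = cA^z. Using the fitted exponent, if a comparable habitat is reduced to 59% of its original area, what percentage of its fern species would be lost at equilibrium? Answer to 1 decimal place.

z = ln(22/6) / ln(8.798/0.1834) = 1.2993 / 3.8706 = 0.3357
S_new/S_old = (A_new/A_old)^z = 0.59^0.3357 = exp(0.3357 × -0.5276) = 0.8377
Fraction lost = 1 − 0.8377 = 0.1623

16.2%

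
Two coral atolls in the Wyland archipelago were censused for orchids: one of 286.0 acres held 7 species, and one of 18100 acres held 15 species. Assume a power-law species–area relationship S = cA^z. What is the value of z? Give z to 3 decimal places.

0.184

Taking logs: ln S = ln c + z ln A, so z = (ln S₂ − ln S₁)/(ln A₂ − ln A₁).
z = ln(15/7) / ln(18100/286) = ln(2.143) / ln(63.29) = 0.7621 / 4.1477 = 0.1838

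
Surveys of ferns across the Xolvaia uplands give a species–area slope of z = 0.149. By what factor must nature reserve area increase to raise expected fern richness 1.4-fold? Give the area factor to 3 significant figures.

9.57

(A₂/A₁)^0.149 = 1.4, so A₂/A₁ = 1.4^(1/0.149) = 1.4^6.711
ln(A₂/A₁) = ln 1.4 / 0.149 = 0.3365 / 0.149 = 2.2582
A₂/A₁ = e^2.2582 ≈ 9.566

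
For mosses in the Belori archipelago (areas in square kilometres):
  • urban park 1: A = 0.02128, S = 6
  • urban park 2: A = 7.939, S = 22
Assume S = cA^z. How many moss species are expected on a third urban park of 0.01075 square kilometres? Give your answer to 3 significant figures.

5.17

z = ln(22/6) / ln(7.939/0.02128) = 1.2993 / 5.9218 = 0.2194
c = 6 / 0.02128^0.2194 = 6 / 0.4297 = 13.96
S₃ = 13.96 × 0.01075^0.2194 = 13.96 × 0.3699 ≈ 5.165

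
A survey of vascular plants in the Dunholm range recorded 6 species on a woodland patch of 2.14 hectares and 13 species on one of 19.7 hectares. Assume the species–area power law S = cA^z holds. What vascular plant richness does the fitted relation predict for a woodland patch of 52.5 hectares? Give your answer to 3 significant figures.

18.3

z = ln(13/6) / ln(19.7/2.14) = 0.7732 / 2.2198 = 0.3483
c = 6 / 2.14^0.3483 = 6 / 1.303 = 4.603
S₃ = 4.603 × 52.5^0.3483 = 4.603 × 3.973 ≈ 18.29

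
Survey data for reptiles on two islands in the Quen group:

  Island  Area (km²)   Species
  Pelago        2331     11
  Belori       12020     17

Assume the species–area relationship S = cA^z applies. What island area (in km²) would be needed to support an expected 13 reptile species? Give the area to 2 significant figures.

4400 km²

z = ln(17/11) / ln(12020/2331) = 0.4353 / 1.6403 = 0.2654
c = 11 / 2331^0.2654 = 11 / 7.829 = 1.405
A = (13/1.405)^(1/0.2654) ⇒ ln A = ln(9.253)/0.2654 = 8.3835
A = e^8.3835 ≈ 4374 km²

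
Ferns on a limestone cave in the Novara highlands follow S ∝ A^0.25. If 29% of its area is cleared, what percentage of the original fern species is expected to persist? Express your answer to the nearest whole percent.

92%

S_new/S_old = (A_new/A_old)^z = 0.71^0.25
= exp(0.25 × ln 0.71) = exp(0.25 × -0.3425) = exp(-0.0856) ≈ 0.9179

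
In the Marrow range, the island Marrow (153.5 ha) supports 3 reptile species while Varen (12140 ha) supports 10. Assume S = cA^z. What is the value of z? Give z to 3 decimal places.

0.275

Taking logs: ln S = ln c + z ln A, so z = (ln S₂ − ln S₁)/(ln A₂ − ln A₁).
z = ln(10/3) / ln(12140/153.5) = ln(3.333) / ln(79.09) = 1.2040 / 4.3706 = 0.2755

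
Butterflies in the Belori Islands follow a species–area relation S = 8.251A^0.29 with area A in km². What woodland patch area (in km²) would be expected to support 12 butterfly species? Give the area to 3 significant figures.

12 = 8.251 × A^0.29  ⇒  A^0.29 = 12/8.251 = 1.454
ln A = ln(1.454) / 0.29 = 0.3746 / 0.29 = 1.2916
A = e^1.2916 ≈ 3.639 km²

3.64 km²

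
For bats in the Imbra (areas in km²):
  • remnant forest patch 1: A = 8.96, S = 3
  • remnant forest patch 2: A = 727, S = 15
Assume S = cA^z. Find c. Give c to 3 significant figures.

1.34

z = ln(S₂/S₁) / ln(A₂/A₁) = ln(15/3) / ln(727/8.96) = 1.6094 / 4.3962 = 0.3661
c = S₁ / A₁^z = 3 / 8.96^0.3661 = 3 / 2.232 = 1.344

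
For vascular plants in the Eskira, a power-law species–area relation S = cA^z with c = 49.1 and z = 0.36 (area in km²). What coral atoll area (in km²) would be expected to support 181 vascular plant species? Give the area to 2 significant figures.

37 km²

181 = 49.1 × A^0.36  ⇒  A^0.36 = 181/49.1 = 3.686
ln A = ln(3.686) / 0.36 = 1.3046 / 0.36 = 3.6240
A = e^3.6240 ≈ 37.49 km²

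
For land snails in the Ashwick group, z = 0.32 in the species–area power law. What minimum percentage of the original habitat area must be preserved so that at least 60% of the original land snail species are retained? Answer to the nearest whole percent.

20%

Need (A_new/A_old)^0.32 = 0.6, so A_new/A_old = 0.6^(1/0.32) = 0.6^3.125
ln(A_new/A_old) = ln 0.6 / 0.32 = -0.5108 / 0.32 = -1.5963
A_new/A_old = e^-1.5963 ≈ 0.2026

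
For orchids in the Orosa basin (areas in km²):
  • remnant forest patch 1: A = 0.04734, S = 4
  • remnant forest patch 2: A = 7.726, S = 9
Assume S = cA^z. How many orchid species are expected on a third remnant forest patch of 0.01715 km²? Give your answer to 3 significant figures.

3.40

z = ln(9/4) / ln(7.726/0.04734) = 0.8109 / 5.0950 = 0.1592
c = 4 / 0.04734^0.1592 = 4 / 0.6154 = 6.5
S₃ = 6.5 × 0.01715^0.1592 = 6.5 × 0.5236 ≈ 3.403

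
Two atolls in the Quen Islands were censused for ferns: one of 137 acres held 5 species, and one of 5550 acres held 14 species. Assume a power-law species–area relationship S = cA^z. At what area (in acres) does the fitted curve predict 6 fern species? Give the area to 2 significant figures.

260 acres

z = ln(14/5) / ln(5550/137) = 1.0296 / 3.7016 = 0.2782
c = 5 / 137^0.2782 = 5 / 3.93 = 1.272
A = (6/1.272)^(1/0.2782) ⇒ ln A = ln(4.715)/0.2782 = 5.5754
A = e^5.5754 ≈ 263.9 acres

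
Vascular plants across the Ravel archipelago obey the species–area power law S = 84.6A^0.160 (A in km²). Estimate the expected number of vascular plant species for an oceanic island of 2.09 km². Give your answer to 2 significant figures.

95

S = 84.6 × 2.09^0.16
ln S = ln 84.6 + 0.16 × ln 2.09 = 4.4379 + 0.16 × 0.7372 = 4.5559
S = e^4.5559 ≈ 95.19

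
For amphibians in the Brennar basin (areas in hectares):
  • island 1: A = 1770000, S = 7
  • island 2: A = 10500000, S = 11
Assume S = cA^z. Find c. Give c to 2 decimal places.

z = ln(S₂/S₁) / ln(A₂/A₁) = ln(11/7) / ln(10500000/1770000) = 0.4520 / 1.7804 = 0.2539
c = S₁ / A₁^z = 7 / 1770000^0.2539 = 7 / 38.56 = 0.1815

0.18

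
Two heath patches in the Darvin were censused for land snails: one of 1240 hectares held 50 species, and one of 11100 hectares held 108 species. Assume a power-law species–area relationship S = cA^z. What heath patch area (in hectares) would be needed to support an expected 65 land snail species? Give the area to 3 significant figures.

2620 hectares

z = ln(108/50) / ln(11100/1240) = 0.7701 / 2.1918 = 0.3514
c = 50 / 1240^0.3514 = 50 / 12.21 = 4.093
A = (65/4.093)^(1/0.3514) ⇒ ln A = ln(15.88)/0.3514 = 7.8696
A = e^7.8696 ≈ 2616 hectares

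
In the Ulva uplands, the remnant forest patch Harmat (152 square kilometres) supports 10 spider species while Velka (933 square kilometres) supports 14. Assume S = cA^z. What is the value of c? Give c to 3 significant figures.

z = ln(S₂/S₁) / ln(A₂/A₁) = ln(14/10) / ln(933/152) = 0.3365 / 1.8145 = 0.1854
c = S₁ / A₁^z = 10 / 152^0.1854 = 10 / 2.539 = 3.939

3.94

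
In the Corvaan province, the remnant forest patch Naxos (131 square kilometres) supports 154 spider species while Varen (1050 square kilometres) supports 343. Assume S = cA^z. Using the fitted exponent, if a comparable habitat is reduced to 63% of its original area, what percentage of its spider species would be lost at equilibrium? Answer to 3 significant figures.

z = ln(343/154) / ln(1050/131) = 0.8008 / 2.0813 = 0.3847
S_new/S_old = (A_new/A_old)^z = 0.63^0.3847 = exp(0.3847 × -0.4620) = 0.8371
Fraction lost = 1 − 0.8371 = 0.1629

16.3%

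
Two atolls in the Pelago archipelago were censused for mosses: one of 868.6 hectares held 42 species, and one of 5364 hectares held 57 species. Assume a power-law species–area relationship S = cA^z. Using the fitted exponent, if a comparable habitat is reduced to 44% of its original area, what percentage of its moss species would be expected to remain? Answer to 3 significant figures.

87.1%

z = ln(57/42) / ln(5364/868.6) = 0.3054 / 1.8206 = 0.1677
S_new/S_old = (A_new/A_old)^z = 0.44^0.1677 = exp(0.1677 × -0.8210) = 0.8714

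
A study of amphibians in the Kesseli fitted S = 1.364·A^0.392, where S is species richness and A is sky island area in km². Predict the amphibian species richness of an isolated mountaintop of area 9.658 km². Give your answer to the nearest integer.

S = 1.364 × 9.658^0.392
ln S = ln 1.364 + 0.392 × ln 9.658 = 0.3104 + 0.392 × 2.2678 = 1.1994
S = e^1.1994 ≈ 3.318

3 species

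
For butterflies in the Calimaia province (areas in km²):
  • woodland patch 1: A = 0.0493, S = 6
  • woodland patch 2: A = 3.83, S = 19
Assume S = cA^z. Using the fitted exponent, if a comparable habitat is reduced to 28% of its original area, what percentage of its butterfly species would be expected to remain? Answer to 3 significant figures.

71.4%

z = ln(19/6) / ln(3.83/0.0493) = 1.1527 / 4.3527 = 0.2648
S_new/S_old = (A_new/A_old)^z = 0.28^0.2648 = exp(0.2648 × -1.2730) = 0.7138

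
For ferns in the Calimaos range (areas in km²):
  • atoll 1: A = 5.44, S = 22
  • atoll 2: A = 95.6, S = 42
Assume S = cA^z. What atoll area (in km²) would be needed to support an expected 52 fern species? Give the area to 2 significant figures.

250 km²

z = ln(42/22) / ln(95.6/5.44) = 0.6466 / 2.8664 = 0.2256
c = 22 / 5.44^0.2256 = 22 / 1.465 = 15.01
A = (52/15.01)^(1/0.2256) ⇒ ln A = ln(3.464)/0.2256 = 5.5069
A = e^5.5069 ≈ 246.4 km²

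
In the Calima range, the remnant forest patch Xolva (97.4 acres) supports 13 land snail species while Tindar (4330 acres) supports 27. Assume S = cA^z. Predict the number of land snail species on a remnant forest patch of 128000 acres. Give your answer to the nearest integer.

z = ln(27/13) / ln(4330/97.4) = 0.7309 / 3.7945 = 0.1926
c = 13 / 97.4^0.1926 = 13 / 2.416 = 5.382
S₃ = 5.382 × 128000^0.1926 = 5.382 × 9.633 ≈ 51.84

52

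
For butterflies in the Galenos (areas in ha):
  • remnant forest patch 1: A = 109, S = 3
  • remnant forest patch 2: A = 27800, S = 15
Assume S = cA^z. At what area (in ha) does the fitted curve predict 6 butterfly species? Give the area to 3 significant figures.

1190 ha

z = ln(15/3) / ln(27800/109) = 1.6094 / 5.5414 = 0.2904
c = 3 / 109^0.2904 = 3 / 3.906 = 0.768
A = (6/0.768)^(1/0.2904) ⇒ ln A = ln(7.812)/0.2904 = 7.0779
A = e^7.0779 ≈ 1185 ha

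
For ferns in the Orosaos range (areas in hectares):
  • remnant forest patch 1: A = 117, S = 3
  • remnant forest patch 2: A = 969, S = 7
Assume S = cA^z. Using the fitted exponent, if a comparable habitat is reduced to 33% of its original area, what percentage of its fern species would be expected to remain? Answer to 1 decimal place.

64.1%

z = ln(7/3) / ln(969/117) = 0.8473 / 2.1141 = 0.4008
S_new/S_old = (A_new/A_old)^z = 0.33^0.4008 = exp(0.4008 × -1.1087) = 0.6412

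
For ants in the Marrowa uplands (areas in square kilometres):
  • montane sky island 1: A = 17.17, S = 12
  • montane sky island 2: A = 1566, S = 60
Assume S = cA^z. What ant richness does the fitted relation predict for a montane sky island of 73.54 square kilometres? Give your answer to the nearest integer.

z = ln(60/12) / ln(1566/17.17) = 1.6094 / 4.5131 = 0.3566
c = 12 / 17.17^0.3566 = 12 / 2.756 = 4.354
S₃ = 4.354 × 73.54^0.3566 = 4.354 × 4.63 ≈ 20.16

20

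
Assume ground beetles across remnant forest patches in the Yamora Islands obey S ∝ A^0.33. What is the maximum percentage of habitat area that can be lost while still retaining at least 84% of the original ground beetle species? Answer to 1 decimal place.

41.0%

Need (A_new/A_old)^0.33 = 0.84, so A_new/A_old = 0.84^(1/0.33) = 0.84^3.03
ln(A_new/A_old) = ln 0.84 / 0.33 = -0.1744 / 0.33 = -0.5283
A_new/A_old = e^-0.5283 ≈ 0.5896
Fraction that can be lost = 1 − 0.5896 = 0.4104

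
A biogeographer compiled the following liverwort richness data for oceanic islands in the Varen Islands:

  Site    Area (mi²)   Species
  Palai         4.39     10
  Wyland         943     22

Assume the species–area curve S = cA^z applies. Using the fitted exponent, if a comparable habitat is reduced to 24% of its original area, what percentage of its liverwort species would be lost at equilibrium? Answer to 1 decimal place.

18.9%

z = ln(22/10) / ln(943/4.39) = 0.7885 / 5.3697 = 0.1468
S_new/S_old = (A_new/A_old)^z = 0.24^0.1468 = exp(0.1468 × -1.4271) = 0.811
Fraction lost = 1 − 0.811 = 0.189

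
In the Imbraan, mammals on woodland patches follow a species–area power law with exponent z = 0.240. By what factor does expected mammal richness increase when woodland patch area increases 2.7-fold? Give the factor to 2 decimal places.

S₂/S₁ = (A₂/A₁)^z = 2.7^0.24
ln(S₂/S₁) = 0.24 × ln 2.7 = 0.24 × 0.9933 = 0.2384
S₂/S₁ = e^0.2384 ≈ 1.269

1.27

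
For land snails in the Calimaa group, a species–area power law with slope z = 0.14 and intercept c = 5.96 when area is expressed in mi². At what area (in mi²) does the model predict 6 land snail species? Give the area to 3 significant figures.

1.05 mi²

6 = 5.96 × A^0.14  ⇒  A^0.14 = 6/5.96 = 1.007
ln A = ln(1.007) / 0.14 = 0.0067 / 0.14 = 0.0478
A = e^0.0478 ≈ 1.049 mi²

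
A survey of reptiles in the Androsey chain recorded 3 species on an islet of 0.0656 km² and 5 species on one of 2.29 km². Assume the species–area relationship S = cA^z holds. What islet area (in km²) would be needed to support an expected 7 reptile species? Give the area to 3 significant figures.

23.8 km²

z = ln(5/3) / ln(2.29/0.0656) = 0.5108 / 3.5527 = 0.1438
c = 3 / 0.0656^0.1438 = 3 / 0.6759 = 4.438
A = (7/4.438)^(1/0.1438) ⇒ ln A = ln(1.577)/0.1438 = 3.1687
A = e^3.1687 ≈ 23.78 km²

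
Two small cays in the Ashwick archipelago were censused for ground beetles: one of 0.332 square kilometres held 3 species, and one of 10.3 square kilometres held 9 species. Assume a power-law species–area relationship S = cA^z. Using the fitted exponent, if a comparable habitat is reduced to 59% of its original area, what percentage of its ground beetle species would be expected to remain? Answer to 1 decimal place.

z = ln(9/3) / ln(10.3/0.332) = 1.0986 / 3.4348 = 0.3199
S_new/S_old = (A_new/A_old)^z = 0.59^0.3199 = exp(0.3199 × -0.5276) = 0.8447

84.5%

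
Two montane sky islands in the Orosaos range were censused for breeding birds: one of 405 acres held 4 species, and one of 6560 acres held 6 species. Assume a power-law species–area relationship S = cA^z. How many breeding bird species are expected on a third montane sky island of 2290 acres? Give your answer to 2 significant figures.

z = ln(6/4) / ln(6560/405) = 0.4055 / 2.7849 = 0.1456
c = 4 / 405^0.1456 = 4 / 2.397 = 1.669
S₃ = 1.669 × 2290^0.1456 = 1.669 × 3.084 ≈ 5.148

5.1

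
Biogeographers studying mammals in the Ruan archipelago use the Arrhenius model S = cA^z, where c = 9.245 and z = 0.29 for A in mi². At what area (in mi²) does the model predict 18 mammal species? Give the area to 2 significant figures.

18 = 9.245 × A^0.29  ⇒  A^0.29 = 18/9.245 = 1.947
ln A = ln(1.947) / 0.29 = 0.6663 / 0.29 = 2.2975
A = e^2.2975 ≈ 9.95 mi²

9.9 mi²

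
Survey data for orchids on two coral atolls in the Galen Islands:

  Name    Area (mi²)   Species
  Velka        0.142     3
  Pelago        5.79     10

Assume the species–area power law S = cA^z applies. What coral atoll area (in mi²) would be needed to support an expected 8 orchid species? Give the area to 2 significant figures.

z = ln(10/3) / ln(5.79/0.142) = 1.2040 / 3.7081 = 0.3247
c = 3 / 0.142^0.3247 = 3 / 0.5306 = 5.654
A = (8/5.654)^(1/0.3247) ⇒ ln A = ln(1.415)/0.3247 = 1.0689
A = e^1.0689 ≈ 2.912 mi²

2.9 mi²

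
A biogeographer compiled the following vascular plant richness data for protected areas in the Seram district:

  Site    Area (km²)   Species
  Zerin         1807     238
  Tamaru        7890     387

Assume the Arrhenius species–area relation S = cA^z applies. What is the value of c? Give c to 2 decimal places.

20.06

z = ln(S₂/S₁) / ln(A₂/A₁) = ln(387/238) / ln(7890/1807) = 0.4862 / 1.4739 = 0.3298
c = S₁ / A₁^z = 238 / 1807^0.3298 = 238 / 11.86 = 20.06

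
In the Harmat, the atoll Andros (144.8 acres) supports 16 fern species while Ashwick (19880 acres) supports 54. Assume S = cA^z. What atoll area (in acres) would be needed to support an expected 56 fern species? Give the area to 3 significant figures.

23000 acres

z = ln(54/16) / ln(19880/144.8) = 1.2164 / 4.9221 = 0.2471
c = 16 / 144.8^0.2471 = 16 / 3.42 = 4.679
A = (56/4.679)^(1/0.2471) ⇒ ln A = ln(11.97)/0.2471 = 10.0446
A = e^10.0446 ≈ 23032 acres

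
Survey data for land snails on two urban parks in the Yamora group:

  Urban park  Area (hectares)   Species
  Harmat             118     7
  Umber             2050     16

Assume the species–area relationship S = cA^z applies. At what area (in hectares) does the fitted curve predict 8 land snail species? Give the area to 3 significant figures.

187 hectares

z = ln(16/7) / ln(2050/118) = 0.8267 / 2.8549 = 0.2896
c = 7 / 118^0.2896 = 7 / 3.981 = 1.759
A = (8/1.759)^(1/0.2896) ⇒ ln A = ln(4.549)/0.2896 = 5.2318
A = e^5.2318 ≈ 187.1 hectares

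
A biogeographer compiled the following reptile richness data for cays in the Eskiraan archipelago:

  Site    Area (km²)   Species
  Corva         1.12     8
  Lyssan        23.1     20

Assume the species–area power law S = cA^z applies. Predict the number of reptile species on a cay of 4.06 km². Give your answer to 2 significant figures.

12

z = ln(20/8) / ln(23.1/1.12) = 0.9163 / 3.0265 = 0.3028
c = 8 / 1.12^0.3028 = 8 / 1.035 = 7.73
S₃ = 7.73 × 4.06^0.3028 = 7.73 × 1.528 ≈ 11.81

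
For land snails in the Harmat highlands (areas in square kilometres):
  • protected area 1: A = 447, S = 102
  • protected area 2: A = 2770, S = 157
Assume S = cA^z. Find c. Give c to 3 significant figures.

z = ln(S₂/S₁) / ln(A₂/A₁) = ln(157/102) / ln(2770/447) = 0.4313 / 1.8240 = 0.2364
c = S₁ / A₁^z = 102 / 447^0.2364 = 102 / 4.233 = 24.1

24.1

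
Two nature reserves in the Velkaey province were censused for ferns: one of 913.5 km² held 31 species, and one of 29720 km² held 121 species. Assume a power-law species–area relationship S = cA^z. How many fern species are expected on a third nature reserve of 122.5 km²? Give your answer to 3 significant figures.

14.1

z = ln(121/31) / ln(29720/913.5) = 1.3618 / 3.4823 = 0.3911
c = 31 / 913.5^0.3911 = 31 / 14.38 = 2.155
S₃ = 2.155 × 122.5^0.3911 = 2.155 × 6.555 ≈ 14.13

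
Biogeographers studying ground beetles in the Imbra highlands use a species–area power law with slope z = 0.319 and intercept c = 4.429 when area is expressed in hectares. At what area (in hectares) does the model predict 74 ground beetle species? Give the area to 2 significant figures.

6800 hectares

74 = 4.429 × A^0.319  ⇒  A^0.319 = 74/4.429 = 16.71
ln A = ln(16.71) / 0.319 = 2.8159 / 0.319 = 8.8272
A = e^8.8272 ≈ 6817 hectares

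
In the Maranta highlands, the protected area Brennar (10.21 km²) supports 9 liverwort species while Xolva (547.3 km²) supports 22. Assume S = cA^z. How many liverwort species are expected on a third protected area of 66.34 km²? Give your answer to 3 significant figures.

z = ln(22/9) / ln(547.3/10.21) = 0.8938 / 3.9816 = 0.2245
c = 9 / 10.21^0.2245 = 9 / 1.685 = 5.342
S₃ = 5.342 × 66.34^0.2245 = 5.342 × 2.564 ≈ 13.7

13.7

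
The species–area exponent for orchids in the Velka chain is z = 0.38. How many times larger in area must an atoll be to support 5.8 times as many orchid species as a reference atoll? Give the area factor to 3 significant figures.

(A₂/A₁)^0.38 = 5.8, so A₂/A₁ = 5.8^(1/0.38) = 5.8^2.632
ln(A₂/A₁) = ln 5.8 / 0.38 = 1.7579 / 0.38 = 4.6259
A₂/A₁ = e^4.6259 ≈ 102.1

102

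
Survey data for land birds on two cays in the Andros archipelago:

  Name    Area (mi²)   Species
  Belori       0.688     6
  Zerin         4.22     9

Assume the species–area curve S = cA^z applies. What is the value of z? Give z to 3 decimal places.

Taking logs: ln S = ln c + z ln A, so z = (ln S₂ − ln S₁)/(ln A₂ − ln A₁).
z = ln(9/6) / ln(4.22/0.688) = ln(1.5) / ln(6.134) = 0.4055 / 1.8138 = 0.2235

0.224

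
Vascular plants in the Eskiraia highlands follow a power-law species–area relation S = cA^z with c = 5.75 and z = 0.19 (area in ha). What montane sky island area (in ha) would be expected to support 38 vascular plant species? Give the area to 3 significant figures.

20700 ha

38 = 5.75 × A^0.19  ⇒  A^0.19 = 38/5.75 = 6.609
ln A = ln(6.609) / 0.19 = 1.8884 / 0.19 = 9.9389
A = e^9.9389 ≈ 20720 ha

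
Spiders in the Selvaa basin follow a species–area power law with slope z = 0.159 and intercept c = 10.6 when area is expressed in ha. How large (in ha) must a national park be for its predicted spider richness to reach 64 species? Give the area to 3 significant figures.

81500 ha

64 = 10.6 × A^0.159  ⇒  A^0.159 = 64/10.6 = 6.038
ln A = ln(6.038) / 0.159 = 1.7980 / 0.159 = 11.3084
A = e^11.3084 ≈ 81500 ha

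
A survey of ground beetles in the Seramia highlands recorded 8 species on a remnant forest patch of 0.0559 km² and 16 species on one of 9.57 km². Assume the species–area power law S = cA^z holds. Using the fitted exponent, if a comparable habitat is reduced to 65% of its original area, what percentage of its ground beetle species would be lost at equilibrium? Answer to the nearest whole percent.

6%

z = ln(16/8) / ln(9.57/0.0559) = 0.6931 / 5.1428 = 0.1348
S_new/S_old = (A_new/A_old)^z = 0.65^0.1348 = exp(0.1348 × -0.4308) = 0.9436
Fraction lost = 1 − 0.9436 = 0.05641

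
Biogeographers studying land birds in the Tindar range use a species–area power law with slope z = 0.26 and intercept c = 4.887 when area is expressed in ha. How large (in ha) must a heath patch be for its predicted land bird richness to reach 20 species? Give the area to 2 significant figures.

20 = 4.887 × A^0.26  ⇒  A^0.26 = 20/4.887 = 4.092
ln A = ln(4.092) / 0.26 = 1.4092 / 0.26 = 5.4198
A = e^5.4198 ≈ 225.8 ha

230 ha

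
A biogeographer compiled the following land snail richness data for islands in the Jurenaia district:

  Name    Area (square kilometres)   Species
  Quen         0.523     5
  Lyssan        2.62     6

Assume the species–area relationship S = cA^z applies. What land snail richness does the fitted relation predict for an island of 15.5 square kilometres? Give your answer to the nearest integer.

z = ln(6/5) / ln(2.62/0.523) = 0.1823 / 1.6113 = 0.1131
c = 5 / 0.523^0.1131 = 5 / 0.9293 = 5.38
S₃ = 5.38 × 15.5^0.1131 = 5.38 × 1.364 ≈ 7.337

7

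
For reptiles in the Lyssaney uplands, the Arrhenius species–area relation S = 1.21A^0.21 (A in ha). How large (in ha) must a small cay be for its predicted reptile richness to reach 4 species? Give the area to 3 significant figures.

4 = 1.21 × A^0.21  ⇒  A^0.21 = 4/1.21 = 3.306
ln A = ln(3.306) / 0.21 = 1.1957 / 0.21 = 5.6937
A = e^5.6937 ≈ 297 ha

297 ha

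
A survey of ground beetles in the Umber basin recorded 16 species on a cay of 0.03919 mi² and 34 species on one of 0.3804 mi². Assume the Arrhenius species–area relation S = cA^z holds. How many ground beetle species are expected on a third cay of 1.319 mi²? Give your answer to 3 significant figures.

z = ln(34/16) / ln(0.3804/0.03919) = 0.7538 / 2.2728 = 0.3316
c = 16 / 0.03919^0.3316 = 16 / 0.3415 = 46.85
S₃ = 46.85 × 1.319^0.3316 = 46.85 × 1.096 ≈ 51.35

51.4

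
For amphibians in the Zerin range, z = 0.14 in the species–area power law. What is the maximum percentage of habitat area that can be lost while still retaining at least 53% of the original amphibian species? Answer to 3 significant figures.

Need (A_new/A_old)^0.14 = 0.53, so A_new/A_old = 0.53^(1/0.14) = 0.53^7.143
ln(A_new/A_old) = ln 0.53 / 0.14 = -0.6349 / 0.14 = -4.5348
A_new/A_old = e^-4.5348 ≈ 0.01073
Fraction that can be lost = 1 − 0.01073 = 0.9893

98.9%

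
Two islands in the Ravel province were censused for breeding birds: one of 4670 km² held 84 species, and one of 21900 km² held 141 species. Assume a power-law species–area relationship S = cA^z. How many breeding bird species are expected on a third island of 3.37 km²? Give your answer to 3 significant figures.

7.44

z = ln(141/84) / ln(21900/4670) = 0.5179 / 1.5453 = 0.3352
c = 84 / 4670^0.3352 = 84 / 16.98 = 4.948
S₃ = 4.948 × 3.37^0.3352 = 4.948 × 1.503 ≈ 7.435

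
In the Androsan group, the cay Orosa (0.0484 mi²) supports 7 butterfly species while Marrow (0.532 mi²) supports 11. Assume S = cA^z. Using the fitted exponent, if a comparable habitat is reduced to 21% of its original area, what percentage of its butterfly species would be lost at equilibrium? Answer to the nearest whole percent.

25%

z = ln(11/7) / ln(0.532/0.0484) = 0.4520 / 2.3971 = 0.1886
S_new/S_old = (A_new/A_old)^z = 0.21^0.1886 = exp(0.1886 × -1.5606) = 0.7451
Fraction lost = 1 − 0.7451 = 0.2549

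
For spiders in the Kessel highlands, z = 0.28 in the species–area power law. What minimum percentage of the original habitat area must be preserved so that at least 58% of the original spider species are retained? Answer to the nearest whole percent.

Need (A_new/A_old)^0.28 = 0.58, so A_new/A_old = 0.58^(1/0.28) = 0.58^3.571
ln(A_new/A_old) = ln 0.58 / 0.28 = -0.5447 / 0.28 = -1.9455
A_new/A_old = e^-1.9455 ≈ 0.1429

14%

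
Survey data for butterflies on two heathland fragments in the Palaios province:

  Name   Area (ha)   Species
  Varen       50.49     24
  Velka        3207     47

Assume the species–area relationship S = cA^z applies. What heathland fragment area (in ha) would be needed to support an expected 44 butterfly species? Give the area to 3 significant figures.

z = ln(47/24) / ln(3207/50.49) = 0.6721 / 4.1513 = 0.1619
c = 24 / 50.49^0.1619 = 24 / 1.887 = 12.72
A = (44/12.72)^(1/0.1619) ⇒ ln A = ln(3.459)/0.1619 = 7.6657
A = e^7.6657 ≈ 2134 ha

2130 ha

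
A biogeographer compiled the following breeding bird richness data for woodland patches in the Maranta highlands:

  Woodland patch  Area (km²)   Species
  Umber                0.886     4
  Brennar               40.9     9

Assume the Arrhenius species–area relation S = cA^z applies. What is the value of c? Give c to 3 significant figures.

z = ln(S₂/S₁) / ln(A₂/A₁) = ln(9/4) / ln(40.9/0.886) = 0.8109 / 3.8322 = 0.2116
c = S₁ / A₁^z = 4 / 0.886^0.2116 = 4 / 0.9747 = 4.104

4.10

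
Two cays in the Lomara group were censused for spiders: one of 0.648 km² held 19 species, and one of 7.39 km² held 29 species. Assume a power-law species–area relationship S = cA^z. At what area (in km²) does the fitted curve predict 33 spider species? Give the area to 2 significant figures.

z = ln(29/19) / ln(7.39/0.648) = 0.4229 / 2.4340 = 0.1737
c = 19 / 0.648^0.1737 = 19 / 0.9274 = 20.49
A = (33/20.49)^(1/0.1737) ⇒ ln A = ln(1.611)/0.1737 = 2.7439
A = e^2.7439 ≈ 15.55 km²

16 km²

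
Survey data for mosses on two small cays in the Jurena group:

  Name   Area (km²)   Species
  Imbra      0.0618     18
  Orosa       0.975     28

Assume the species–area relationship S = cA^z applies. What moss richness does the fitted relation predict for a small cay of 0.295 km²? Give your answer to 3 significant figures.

z = ln(28/18) / ln(0.975/0.0618) = 0.4418 / 2.7585 = 0.1602
c = 18 / 0.0618^0.1602 = 18 / 0.6403 = 28.11
S₃ = 28.11 × 0.295^0.1602 = 28.11 × 0.8224 ≈ 23.12

23.1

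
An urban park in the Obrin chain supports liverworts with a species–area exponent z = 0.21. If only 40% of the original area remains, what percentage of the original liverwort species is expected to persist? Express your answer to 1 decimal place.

S_new/S_old = (A_new/A_old)^z = 0.4^0.21
= exp(0.21 × ln 0.4) = exp(0.21 × -0.9163) = exp(-0.1924) ≈ 0.825

82.5%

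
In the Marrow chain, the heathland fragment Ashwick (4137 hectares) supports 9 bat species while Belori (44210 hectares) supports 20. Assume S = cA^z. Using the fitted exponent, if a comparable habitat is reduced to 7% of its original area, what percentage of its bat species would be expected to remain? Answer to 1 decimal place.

z = ln(20/9) / ln(44210/4137) = 0.7985 / 2.3690 = 0.3371
S_new/S_old = (A_new/A_old)^z = 0.07^0.3371 = exp(0.3371 × -2.6593) = 0.4081

40.8%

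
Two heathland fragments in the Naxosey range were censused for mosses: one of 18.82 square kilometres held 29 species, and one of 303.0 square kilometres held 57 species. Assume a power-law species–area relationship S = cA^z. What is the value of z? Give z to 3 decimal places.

0.243

Taking logs: ln S = ln c + z ln A, so z = (ln S₂ − ln S₁)/(ln A₂ − ln A₁).
z = ln(57/29) / ln(303/18.82) = ln(1.966) / ln(16.1) = 0.6758 / 2.7788 = 0.2432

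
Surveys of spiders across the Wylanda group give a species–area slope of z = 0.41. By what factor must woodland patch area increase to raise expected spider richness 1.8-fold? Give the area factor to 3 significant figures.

4.19

(A₂/A₁)^0.41 = 1.8, so A₂/A₁ = 1.8^(1/0.41) = 1.8^2.439
ln(A₂/A₁) = ln 1.8 / 0.41 = 0.5878 / 0.41 = 1.4336
A₂/A₁ = e^1.4336 ≈ 4.194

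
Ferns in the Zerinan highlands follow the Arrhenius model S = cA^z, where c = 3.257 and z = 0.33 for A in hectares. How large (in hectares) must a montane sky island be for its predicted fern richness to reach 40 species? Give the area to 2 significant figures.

40 = 3.257 × A^0.33  ⇒  A^0.33 = 40/3.257 = 12.28
ln A = ln(12.28) / 0.33 = 2.5081 / 0.33 = 7.6002
A = e^7.6002 ≈ 1999 hectares

2000 hectares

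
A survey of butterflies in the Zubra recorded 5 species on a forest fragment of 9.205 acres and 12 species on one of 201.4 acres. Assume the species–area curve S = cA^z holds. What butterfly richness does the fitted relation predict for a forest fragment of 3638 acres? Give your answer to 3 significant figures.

z = ln(12/5) / ln(201.4/9.205) = 0.8755 / 3.0855 = 0.2837
c = 5 / 9.205^0.2837 = 5 / 1.877 = 2.663
S₃ = 2.663 × 3638^0.2837 = 2.663 × 10.24 ≈ 27.28

27.3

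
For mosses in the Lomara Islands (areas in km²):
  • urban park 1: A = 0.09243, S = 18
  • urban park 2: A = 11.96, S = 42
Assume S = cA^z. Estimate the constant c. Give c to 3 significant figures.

27.3

z = ln(S₂/S₁) / ln(A₂/A₁) = ln(42/18) / ln(11.96/0.09243) = 0.8473 / 4.8629 = 0.1742
c = S₁ / A₁^z = 18 / 0.09243^0.1742 = 18 / 0.6604 = 27.26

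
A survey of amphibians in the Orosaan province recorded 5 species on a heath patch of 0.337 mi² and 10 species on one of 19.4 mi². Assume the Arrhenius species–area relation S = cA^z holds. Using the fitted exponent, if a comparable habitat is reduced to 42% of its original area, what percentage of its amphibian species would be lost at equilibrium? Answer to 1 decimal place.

13.8%

z = ln(10/5) / ln(19.4/0.337) = 0.6931 / 4.0529 = 0.1710
S_new/S_old = (A_new/A_old)^z = 0.42^0.1710 = exp(0.1710 × -0.8675) = 0.8621
Fraction lost = 1 − 0.8621 = 0.1379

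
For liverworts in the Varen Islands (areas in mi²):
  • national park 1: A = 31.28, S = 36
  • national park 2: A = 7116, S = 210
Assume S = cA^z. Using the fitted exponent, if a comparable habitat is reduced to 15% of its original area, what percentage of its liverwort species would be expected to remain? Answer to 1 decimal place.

z = ln(210/36) / ln(7116/31.28) = 1.7636 / 5.4271 = 0.3250
S_new/S_old = (A_new/A_old)^z = 0.15^0.3250 = exp(0.3250 × -1.8971) = 0.5398

54.0%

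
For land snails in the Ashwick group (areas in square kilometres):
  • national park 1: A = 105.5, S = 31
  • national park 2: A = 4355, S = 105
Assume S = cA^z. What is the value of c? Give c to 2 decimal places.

6.73

z = ln(S₂/S₁) / ln(A₂/A₁) = ln(105/31) / ln(4355/105.5) = 1.2200 / 3.7204 = 0.3279
c = S₁ / A₁^z = 31 / 105.5^0.3279 = 31 / 4.607 = 6.728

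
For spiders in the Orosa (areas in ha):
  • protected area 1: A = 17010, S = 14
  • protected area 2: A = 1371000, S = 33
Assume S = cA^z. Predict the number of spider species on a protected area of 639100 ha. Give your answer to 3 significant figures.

28.4

z = ln(33/14) / ln(1371000/17010) = 0.8575 / 4.3895 = 0.1953
c = 14 / 17010^0.1953 = 14 / 6.706 = 2.088
S₃ = 2.088 × 639100^0.1953 = 2.088 × 13.62 ≈ 28.43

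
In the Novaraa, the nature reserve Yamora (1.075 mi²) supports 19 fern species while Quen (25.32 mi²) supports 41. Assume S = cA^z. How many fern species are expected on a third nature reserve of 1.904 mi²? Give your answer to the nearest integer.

z = ln(41/19) / ln(25.32/1.075) = 0.7691 / 3.1593 = 0.2435
c = 19 / 1.075^0.2435 = 19 / 1.018 = 18.67
S₃ = 18.67 × 1.904^0.2435 = 18.67 × 1.17 ≈ 21.84

22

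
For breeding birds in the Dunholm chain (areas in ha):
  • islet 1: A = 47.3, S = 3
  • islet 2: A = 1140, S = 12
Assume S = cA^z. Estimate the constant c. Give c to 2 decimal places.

0.56

z = ln(S₂/S₁) / ln(A₂/A₁) = ln(12/3) / ln(1140/47.3) = 1.3863 / 3.1823 = 0.4356
c = S₁ / A₁^z = 3 / 47.3^0.4356 = 3 / 5.366 = 0.5591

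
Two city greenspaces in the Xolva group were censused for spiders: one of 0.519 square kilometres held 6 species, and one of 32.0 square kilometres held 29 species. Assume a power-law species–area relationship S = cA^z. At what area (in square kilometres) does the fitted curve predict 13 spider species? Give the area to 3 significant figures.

z = ln(29/6) / ln(32/0.519) = 1.5755 / 4.1216 = 0.3823
c = 6 / 0.519^0.3823 = 6 / 0.7782 = 7.71
A = (13/7.71)^(1/0.3823) ⇒ ln A = ln(1.686)/0.3823 = 1.3668
A = e^1.3668 ≈ 3.923 square kilometres

3.92 square kilometres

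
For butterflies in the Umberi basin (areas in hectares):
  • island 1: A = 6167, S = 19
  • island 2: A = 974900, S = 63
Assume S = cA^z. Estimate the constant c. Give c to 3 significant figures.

z = ln(S₂/S₁) / ln(A₂/A₁) = ln(63/19) / ln(974900/6167) = 1.1987 / 5.0631 = 0.2368
c = S₁ / A₁^z = 19 / 6167^0.2368 = 19 / 7.894 = 2.407

2.41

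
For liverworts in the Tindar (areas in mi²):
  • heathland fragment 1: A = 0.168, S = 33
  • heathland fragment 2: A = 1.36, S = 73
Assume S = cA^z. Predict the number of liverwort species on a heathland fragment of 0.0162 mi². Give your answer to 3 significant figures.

13.6

z = ln(73/33) / ln(1.36/0.168) = 0.7940 / 2.0913 = 0.3796
c = 33 / 0.168^0.3796 = 33 / 0.508 = 64.96
S₃ = 64.96 × 0.0162^0.3796 = 64.96 × 0.209 ≈ 13.58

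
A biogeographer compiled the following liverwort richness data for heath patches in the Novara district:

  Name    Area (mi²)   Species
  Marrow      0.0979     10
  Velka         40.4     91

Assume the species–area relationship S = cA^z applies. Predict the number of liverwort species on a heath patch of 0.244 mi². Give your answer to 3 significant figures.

z = ln(91/10) / ln(40.4/0.0979) = 2.2083 / 6.0226 = 0.3667
c = 10 / 0.0979^0.3667 = 10 / 0.4265 = 23.44
S₃ = 23.44 × 0.244^0.3667 = 23.44 × 0.5962 ≈ 13.98

14.0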